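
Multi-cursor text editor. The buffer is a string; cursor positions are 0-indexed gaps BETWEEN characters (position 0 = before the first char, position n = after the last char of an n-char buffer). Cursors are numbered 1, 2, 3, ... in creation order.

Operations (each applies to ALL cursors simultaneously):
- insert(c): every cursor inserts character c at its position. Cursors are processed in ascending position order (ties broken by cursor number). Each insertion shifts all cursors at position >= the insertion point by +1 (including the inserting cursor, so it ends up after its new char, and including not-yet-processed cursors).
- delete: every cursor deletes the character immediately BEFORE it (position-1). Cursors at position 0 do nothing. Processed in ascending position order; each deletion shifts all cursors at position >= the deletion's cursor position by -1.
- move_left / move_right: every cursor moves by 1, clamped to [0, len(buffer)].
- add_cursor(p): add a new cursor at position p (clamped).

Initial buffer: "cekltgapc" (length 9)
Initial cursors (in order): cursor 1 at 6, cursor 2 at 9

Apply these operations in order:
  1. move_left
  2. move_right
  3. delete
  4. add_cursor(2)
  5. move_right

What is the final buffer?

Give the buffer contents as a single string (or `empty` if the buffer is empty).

Answer: cekltap

Derivation:
After op 1 (move_left): buffer="cekltgapc" (len 9), cursors c1@5 c2@8, authorship .........
After op 2 (move_right): buffer="cekltgapc" (len 9), cursors c1@6 c2@9, authorship .........
After op 3 (delete): buffer="cekltap" (len 7), cursors c1@5 c2@7, authorship .......
After op 4 (add_cursor(2)): buffer="cekltap" (len 7), cursors c3@2 c1@5 c2@7, authorship .......
After op 5 (move_right): buffer="cekltap" (len 7), cursors c3@3 c1@6 c2@7, authorship .......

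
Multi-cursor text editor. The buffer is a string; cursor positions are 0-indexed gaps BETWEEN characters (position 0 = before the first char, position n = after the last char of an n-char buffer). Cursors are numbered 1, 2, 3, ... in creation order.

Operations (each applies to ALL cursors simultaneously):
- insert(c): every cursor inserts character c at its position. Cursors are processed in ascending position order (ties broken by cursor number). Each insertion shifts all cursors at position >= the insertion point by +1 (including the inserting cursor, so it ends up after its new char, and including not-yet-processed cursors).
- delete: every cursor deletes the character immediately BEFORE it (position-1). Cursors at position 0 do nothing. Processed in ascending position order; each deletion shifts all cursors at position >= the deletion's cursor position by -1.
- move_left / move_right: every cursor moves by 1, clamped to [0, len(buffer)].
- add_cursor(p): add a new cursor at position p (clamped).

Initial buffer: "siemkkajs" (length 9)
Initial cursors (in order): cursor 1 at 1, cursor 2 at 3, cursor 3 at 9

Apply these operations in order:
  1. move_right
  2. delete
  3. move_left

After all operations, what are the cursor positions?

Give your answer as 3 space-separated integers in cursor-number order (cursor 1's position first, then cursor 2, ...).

Answer: 0 1 5

Derivation:
After op 1 (move_right): buffer="siemkkajs" (len 9), cursors c1@2 c2@4 c3@9, authorship .........
After op 2 (delete): buffer="sekkaj" (len 6), cursors c1@1 c2@2 c3@6, authorship ......
After op 3 (move_left): buffer="sekkaj" (len 6), cursors c1@0 c2@1 c3@5, authorship ......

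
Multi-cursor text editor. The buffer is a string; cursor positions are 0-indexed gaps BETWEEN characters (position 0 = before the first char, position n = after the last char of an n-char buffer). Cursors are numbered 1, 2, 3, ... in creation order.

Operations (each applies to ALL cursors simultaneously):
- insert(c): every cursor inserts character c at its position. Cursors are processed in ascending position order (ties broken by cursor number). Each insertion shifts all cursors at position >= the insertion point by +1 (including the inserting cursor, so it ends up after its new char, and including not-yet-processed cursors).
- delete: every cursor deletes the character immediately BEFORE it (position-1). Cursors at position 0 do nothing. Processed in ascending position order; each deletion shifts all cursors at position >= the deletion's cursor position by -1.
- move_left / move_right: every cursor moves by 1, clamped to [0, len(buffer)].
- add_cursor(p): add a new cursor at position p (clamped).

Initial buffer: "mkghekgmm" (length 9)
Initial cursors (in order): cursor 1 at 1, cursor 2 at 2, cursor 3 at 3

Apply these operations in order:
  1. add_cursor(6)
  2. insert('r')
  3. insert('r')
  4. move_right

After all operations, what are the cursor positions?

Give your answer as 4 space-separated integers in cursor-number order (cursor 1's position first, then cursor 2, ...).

Answer: 4 7 10 15

Derivation:
After op 1 (add_cursor(6)): buffer="mkghekgmm" (len 9), cursors c1@1 c2@2 c3@3 c4@6, authorship .........
After op 2 (insert('r')): buffer="mrkrgrhekrgmm" (len 13), cursors c1@2 c2@4 c3@6 c4@10, authorship .1.2.3...4...
After op 3 (insert('r')): buffer="mrrkrrgrrhekrrgmm" (len 17), cursors c1@3 c2@6 c3@9 c4@14, authorship .11.22.33...44...
After op 4 (move_right): buffer="mrrkrrgrrhekrrgmm" (len 17), cursors c1@4 c2@7 c3@10 c4@15, authorship .11.22.33...44...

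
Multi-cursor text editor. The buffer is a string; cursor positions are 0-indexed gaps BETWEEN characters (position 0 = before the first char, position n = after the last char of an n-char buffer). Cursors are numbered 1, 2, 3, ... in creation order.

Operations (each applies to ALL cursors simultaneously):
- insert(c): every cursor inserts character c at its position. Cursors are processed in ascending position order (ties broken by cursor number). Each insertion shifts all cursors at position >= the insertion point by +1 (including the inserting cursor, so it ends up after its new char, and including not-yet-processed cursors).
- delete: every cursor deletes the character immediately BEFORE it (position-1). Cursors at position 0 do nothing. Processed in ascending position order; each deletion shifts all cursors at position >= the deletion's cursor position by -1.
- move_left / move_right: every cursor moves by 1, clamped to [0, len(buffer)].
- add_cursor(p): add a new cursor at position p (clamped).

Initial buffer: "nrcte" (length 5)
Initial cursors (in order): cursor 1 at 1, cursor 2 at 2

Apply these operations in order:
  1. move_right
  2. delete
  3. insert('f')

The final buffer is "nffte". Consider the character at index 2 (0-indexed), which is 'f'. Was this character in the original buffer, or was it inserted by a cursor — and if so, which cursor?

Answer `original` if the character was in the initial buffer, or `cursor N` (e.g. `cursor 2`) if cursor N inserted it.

After op 1 (move_right): buffer="nrcte" (len 5), cursors c1@2 c2@3, authorship .....
After op 2 (delete): buffer="nte" (len 3), cursors c1@1 c2@1, authorship ...
After op 3 (insert('f')): buffer="nffte" (len 5), cursors c1@3 c2@3, authorship .12..
Authorship (.=original, N=cursor N): . 1 2 . .
Index 2: author = 2

Answer: cursor 2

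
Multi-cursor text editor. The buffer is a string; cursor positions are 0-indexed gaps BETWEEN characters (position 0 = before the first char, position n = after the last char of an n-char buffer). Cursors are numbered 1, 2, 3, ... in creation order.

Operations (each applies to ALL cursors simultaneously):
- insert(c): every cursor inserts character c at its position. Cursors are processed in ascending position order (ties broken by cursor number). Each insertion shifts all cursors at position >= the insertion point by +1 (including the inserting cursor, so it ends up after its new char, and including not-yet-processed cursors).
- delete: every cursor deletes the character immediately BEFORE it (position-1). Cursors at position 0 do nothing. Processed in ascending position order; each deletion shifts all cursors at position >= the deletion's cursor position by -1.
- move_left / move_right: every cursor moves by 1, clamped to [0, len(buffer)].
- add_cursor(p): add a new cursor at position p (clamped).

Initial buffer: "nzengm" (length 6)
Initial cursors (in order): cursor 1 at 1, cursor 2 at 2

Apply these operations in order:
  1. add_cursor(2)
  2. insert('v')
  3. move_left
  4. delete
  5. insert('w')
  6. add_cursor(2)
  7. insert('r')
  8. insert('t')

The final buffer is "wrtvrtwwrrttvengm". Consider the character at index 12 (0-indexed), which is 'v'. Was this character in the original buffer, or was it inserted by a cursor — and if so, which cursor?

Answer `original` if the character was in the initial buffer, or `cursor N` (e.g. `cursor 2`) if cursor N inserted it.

After op 1 (add_cursor(2)): buffer="nzengm" (len 6), cursors c1@1 c2@2 c3@2, authorship ......
After op 2 (insert('v')): buffer="nvzvvengm" (len 9), cursors c1@2 c2@5 c3@5, authorship .1.23....
After op 3 (move_left): buffer="nvzvvengm" (len 9), cursors c1@1 c2@4 c3@4, authorship .1.23....
After op 4 (delete): buffer="vvengm" (len 6), cursors c1@0 c2@1 c3@1, authorship 13....
After op 5 (insert('w')): buffer="wvwwvengm" (len 9), cursors c1@1 c2@4 c3@4, authorship 11233....
After op 6 (add_cursor(2)): buffer="wvwwvengm" (len 9), cursors c1@1 c4@2 c2@4 c3@4, authorship 11233....
After op 7 (insert('r')): buffer="wrvrwwrrvengm" (len 13), cursors c1@2 c4@4 c2@8 c3@8, authorship 111423233....
After op 8 (insert('t')): buffer="wrtvrtwwrrttvengm" (len 17), cursors c1@3 c4@6 c2@12 c3@12, authorship 1111442323233....
Authorship (.=original, N=cursor N): 1 1 1 1 4 4 2 3 2 3 2 3 3 . . . .
Index 12: author = 3

Answer: cursor 3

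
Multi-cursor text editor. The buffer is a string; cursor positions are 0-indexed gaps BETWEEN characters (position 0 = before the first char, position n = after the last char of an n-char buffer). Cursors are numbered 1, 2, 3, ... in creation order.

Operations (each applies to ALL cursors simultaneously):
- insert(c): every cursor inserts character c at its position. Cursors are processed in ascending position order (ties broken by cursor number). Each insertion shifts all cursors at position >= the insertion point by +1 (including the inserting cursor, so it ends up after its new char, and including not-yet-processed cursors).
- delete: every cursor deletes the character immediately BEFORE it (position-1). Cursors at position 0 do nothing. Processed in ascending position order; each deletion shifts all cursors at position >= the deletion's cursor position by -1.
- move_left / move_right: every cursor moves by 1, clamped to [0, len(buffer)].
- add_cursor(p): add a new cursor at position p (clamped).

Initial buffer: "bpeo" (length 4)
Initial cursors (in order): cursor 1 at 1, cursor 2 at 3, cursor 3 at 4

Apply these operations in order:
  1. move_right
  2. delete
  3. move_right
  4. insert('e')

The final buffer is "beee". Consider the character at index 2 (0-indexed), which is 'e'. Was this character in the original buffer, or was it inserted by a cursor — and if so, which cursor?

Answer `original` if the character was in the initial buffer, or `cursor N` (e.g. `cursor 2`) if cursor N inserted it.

After op 1 (move_right): buffer="bpeo" (len 4), cursors c1@2 c2@4 c3@4, authorship ....
After op 2 (delete): buffer="b" (len 1), cursors c1@1 c2@1 c3@1, authorship .
After op 3 (move_right): buffer="b" (len 1), cursors c1@1 c2@1 c3@1, authorship .
After op 4 (insert('e')): buffer="beee" (len 4), cursors c1@4 c2@4 c3@4, authorship .123
Authorship (.=original, N=cursor N): . 1 2 3
Index 2: author = 2

Answer: cursor 2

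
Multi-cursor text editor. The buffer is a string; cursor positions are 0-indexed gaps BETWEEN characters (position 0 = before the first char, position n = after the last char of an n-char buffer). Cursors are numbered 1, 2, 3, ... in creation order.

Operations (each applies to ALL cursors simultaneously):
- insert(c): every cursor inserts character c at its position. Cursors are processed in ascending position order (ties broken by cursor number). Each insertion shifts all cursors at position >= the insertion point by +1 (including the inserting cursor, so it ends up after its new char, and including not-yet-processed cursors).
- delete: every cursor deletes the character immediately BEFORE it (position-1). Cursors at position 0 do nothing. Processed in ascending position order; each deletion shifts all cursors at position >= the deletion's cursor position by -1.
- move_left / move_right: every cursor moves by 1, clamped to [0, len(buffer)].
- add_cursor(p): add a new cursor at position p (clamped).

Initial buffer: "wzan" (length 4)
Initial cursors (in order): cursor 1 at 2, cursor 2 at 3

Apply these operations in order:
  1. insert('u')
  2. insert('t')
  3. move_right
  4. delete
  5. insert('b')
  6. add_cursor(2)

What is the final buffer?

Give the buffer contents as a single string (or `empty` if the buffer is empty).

After op 1 (insert('u')): buffer="wzuaun" (len 6), cursors c1@3 c2@5, authorship ..1.2.
After op 2 (insert('t')): buffer="wzutautn" (len 8), cursors c1@4 c2@7, authorship ..11.22.
After op 3 (move_right): buffer="wzutautn" (len 8), cursors c1@5 c2@8, authorship ..11.22.
After op 4 (delete): buffer="wzutut" (len 6), cursors c1@4 c2@6, authorship ..1122
After op 5 (insert('b')): buffer="wzutbutb" (len 8), cursors c1@5 c2@8, authorship ..111222
After op 6 (add_cursor(2)): buffer="wzutbutb" (len 8), cursors c3@2 c1@5 c2@8, authorship ..111222

Answer: wzutbutb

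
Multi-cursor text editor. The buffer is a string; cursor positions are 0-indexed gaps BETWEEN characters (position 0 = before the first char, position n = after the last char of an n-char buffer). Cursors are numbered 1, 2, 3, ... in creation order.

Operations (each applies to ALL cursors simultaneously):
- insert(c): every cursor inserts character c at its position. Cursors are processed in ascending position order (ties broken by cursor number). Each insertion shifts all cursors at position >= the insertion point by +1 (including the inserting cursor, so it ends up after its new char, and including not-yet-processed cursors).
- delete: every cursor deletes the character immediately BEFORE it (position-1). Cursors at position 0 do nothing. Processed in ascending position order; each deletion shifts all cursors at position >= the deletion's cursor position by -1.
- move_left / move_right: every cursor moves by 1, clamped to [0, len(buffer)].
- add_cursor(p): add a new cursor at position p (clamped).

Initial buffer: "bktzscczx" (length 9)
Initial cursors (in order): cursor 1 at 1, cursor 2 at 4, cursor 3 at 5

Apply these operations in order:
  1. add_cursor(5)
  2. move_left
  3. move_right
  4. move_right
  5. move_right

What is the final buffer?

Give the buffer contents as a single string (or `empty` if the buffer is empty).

After op 1 (add_cursor(5)): buffer="bktzscczx" (len 9), cursors c1@1 c2@4 c3@5 c4@5, authorship .........
After op 2 (move_left): buffer="bktzscczx" (len 9), cursors c1@0 c2@3 c3@4 c4@4, authorship .........
After op 3 (move_right): buffer="bktzscczx" (len 9), cursors c1@1 c2@4 c3@5 c4@5, authorship .........
After op 4 (move_right): buffer="bktzscczx" (len 9), cursors c1@2 c2@5 c3@6 c4@6, authorship .........
After op 5 (move_right): buffer="bktzscczx" (len 9), cursors c1@3 c2@6 c3@7 c4@7, authorship .........

Answer: bktzscczx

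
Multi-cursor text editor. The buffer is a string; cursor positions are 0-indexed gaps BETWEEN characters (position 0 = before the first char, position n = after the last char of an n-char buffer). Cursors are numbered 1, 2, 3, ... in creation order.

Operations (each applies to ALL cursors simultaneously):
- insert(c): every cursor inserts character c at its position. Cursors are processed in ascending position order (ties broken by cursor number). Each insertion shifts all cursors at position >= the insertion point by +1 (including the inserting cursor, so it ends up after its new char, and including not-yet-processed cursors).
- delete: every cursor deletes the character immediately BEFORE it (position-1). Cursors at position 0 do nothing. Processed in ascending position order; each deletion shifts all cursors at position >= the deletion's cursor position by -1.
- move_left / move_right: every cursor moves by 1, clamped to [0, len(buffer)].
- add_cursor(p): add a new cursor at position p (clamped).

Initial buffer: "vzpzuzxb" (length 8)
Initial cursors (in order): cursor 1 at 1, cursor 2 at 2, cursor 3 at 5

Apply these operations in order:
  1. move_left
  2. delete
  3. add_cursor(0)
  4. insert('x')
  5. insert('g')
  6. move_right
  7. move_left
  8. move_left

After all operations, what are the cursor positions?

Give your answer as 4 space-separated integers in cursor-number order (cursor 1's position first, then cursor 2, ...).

After op 1 (move_left): buffer="vzpzuzxb" (len 8), cursors c1@0 c2@1 c3@4, authorship ........
After op 2 (delete): buffer="zpuzxb" (len 6), cursors c1@0 c2@0 c3@2, authorship ......
After op 3 (add_cursor(0)): buffer="zpuzxb" (len 6), cursors c1@0 c2@0 c4@0 c3@2, authorship ......
After op 4 (insert('x')): buffer="xxxzpxuzxb" (len 10), cursors c1@3 c2@3 c4@3 c3@6, authorship 124..3....
After op 5 (insert('g')): buffer="xxxgggzpxguzxb" (len 14), cursors c1@6 c2@6 c4@6 c3@10, authorship 124124..33....
After op 6 (move_right): buffer="xxxgggzpxguzxb" (len 14), cursors c1@7 c2@7 c4@7 c3@11, authorship 124124..33....
After op 7 (move_left): buffer="xxxgggzpxguzxb" (len 14), cursors c1@6 c2@6 c4@6 c3@10, authorship 124124..33....
After op 8 (move_left): buffer="xxxgggzpxguzxb" (len 14), cursors c1@5 c2@5 c4@5 c3@9, authorship 124124..33....

Answer: 5 5 9 5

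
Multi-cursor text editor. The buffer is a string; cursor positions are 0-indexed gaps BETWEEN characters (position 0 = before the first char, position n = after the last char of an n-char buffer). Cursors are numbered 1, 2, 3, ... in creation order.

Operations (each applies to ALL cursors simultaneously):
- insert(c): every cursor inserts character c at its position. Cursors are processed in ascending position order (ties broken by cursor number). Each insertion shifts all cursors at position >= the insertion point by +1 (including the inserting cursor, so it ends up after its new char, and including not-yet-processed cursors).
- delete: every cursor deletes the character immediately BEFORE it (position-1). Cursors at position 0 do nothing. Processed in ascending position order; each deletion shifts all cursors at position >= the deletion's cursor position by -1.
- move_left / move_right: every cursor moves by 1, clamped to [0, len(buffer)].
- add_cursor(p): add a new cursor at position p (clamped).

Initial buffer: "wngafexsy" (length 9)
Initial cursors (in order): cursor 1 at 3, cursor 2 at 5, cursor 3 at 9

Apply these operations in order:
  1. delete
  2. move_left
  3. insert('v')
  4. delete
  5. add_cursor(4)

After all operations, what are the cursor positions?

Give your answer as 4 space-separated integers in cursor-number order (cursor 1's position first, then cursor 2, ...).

After op 1 (delete): buffer="wnaexs" (len 6), cursors c1@2 c2@3 c3@6, authorship ......
After op 2 (move_left): buffer="wnaexs" (len 6), cursors c1@1 c2@2 c3@5, authorship ......
After op 3 (insert('v')): buffer="wvnvaexvs" (len 9), cursors c1@2 c2@4 c3@8, authorship .1.2...3.
After op 4 (delete): buffer="wnaexs" (len 6), cursors c1@1 c2@2 c3@5, authorship ......
After op 5 (add_cursor(4)): buffer="wnaexs" (len 6), cursors c1@1 c2@2 c4@4 c3@5, authorship ......

Answer: 1 2 5 4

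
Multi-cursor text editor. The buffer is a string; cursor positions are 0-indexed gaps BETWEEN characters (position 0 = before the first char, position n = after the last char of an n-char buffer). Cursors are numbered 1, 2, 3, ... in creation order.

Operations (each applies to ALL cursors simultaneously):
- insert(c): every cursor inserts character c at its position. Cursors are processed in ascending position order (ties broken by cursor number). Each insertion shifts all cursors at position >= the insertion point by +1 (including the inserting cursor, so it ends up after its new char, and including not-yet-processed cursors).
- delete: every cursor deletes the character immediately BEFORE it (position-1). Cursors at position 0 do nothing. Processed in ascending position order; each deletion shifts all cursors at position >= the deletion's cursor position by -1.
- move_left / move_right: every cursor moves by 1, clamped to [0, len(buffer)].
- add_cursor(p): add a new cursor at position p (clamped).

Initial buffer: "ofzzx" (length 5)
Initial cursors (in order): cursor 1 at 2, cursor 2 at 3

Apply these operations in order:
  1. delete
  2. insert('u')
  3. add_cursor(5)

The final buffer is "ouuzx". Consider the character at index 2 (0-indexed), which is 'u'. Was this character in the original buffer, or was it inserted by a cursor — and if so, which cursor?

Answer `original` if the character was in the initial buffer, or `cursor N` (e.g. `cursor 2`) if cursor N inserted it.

After op 1 (delete): buffer="ozx" (len 3), cursors c1@1 c2@1, authorship ...
After op 2 (insert('u')): buffer="ouuzx" (len 5), cursors c1@3 c2@3, authorship .12..
After op 3 (add_cursor(5)): buffer="ouuzx" (len 5), cursors c1@3 c2@3 c3@5, authorship .12..
Authorship (.=original, N=cursor N): . 1 2 . .
Index 2: author = 2

Answer: cursor 2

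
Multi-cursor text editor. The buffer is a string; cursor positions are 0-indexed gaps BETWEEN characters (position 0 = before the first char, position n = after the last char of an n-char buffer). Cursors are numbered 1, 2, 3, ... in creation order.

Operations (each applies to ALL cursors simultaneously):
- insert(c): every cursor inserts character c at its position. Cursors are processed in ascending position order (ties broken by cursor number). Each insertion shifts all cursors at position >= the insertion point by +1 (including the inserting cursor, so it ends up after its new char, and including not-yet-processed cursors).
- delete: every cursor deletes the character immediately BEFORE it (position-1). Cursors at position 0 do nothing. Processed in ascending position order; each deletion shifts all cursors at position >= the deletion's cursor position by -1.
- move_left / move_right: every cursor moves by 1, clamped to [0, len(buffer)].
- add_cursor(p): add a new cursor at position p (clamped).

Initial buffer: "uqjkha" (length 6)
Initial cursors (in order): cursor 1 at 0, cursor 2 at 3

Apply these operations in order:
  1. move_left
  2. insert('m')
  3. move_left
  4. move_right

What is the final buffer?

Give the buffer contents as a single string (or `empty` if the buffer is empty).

After op 1 (move_left): buffer="uqjkha" (len 6), cursors c1@0 c2@2, authorship ......
After op 2 (insert('m')): buffer="muqmjkha" (len 8), cursors c1@1 c2@4, authorship 1..2....
After op 3 (move_left): buffer="muqmjkha" (len 8), cursors c1@0 c2@3, authorship 1..2....
After op 4 (move_right): buffer="muqmjkha" (len 8), cursors c1@1 c2@4, authorship 1..2....

Answer: muqmjkha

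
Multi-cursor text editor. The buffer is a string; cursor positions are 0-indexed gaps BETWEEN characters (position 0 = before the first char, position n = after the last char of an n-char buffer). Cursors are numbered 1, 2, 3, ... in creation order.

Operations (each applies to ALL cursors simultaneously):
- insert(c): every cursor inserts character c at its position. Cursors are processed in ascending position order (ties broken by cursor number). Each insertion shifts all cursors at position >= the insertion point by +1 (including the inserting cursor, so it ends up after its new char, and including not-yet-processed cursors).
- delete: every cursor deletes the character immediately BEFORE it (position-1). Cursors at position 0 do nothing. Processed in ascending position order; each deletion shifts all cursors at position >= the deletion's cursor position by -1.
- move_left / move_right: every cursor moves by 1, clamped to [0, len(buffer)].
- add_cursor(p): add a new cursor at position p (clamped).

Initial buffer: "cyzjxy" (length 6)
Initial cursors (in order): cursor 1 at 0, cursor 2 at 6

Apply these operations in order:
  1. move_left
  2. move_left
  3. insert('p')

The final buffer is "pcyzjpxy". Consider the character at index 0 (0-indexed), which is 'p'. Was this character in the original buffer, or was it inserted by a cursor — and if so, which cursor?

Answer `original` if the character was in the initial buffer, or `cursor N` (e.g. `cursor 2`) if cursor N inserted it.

After op 1 (move_left): buffer="cyzjxy" (len 6), cursors c1@0 c2@5, authorship ......
After op 2 (move_left): buffer="cyzjxy" (len 6), cursors c1@0 c2@4, authorship ......
After op 3 (insert('p')): buffer="pcyzjpxy" (len 8), cursors c1@1 c2@6, authorship 1....2..
Authorship (.=original, N=cursor N): 1 . . . . 2 . .
Index 0: author = 1

Answer: cursor 1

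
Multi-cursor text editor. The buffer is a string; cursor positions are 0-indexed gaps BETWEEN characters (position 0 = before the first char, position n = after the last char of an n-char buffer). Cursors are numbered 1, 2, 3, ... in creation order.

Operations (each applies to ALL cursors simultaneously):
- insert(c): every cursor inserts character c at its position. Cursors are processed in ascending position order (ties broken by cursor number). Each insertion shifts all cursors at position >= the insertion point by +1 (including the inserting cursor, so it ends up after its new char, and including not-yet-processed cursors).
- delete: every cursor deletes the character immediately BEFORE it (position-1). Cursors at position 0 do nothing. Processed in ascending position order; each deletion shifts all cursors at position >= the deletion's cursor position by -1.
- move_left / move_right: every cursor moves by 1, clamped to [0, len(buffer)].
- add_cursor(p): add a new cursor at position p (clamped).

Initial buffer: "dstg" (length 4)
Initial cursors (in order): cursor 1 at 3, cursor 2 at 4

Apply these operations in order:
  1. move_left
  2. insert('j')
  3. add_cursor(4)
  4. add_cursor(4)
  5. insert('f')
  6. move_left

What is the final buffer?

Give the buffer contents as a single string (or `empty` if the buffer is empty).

After op 1 (move_left): buffer="dstg" (len 4), cursors c1@2 c2@3, authorship ....
After op 2 (insert('j')): buffer="dsjtjg" (len 6), cursors c1@3 c2@5, authorship ..1.2.
After op 3 (add_cursor(4)): buffer="dsjtjg" (len 6), cursors c1@3 c3@4 c2@5, authorship ..1.2.
After op 4 (add_cursor(4)): buffer="dsjtjg" (len 6), cursors c1@3 c3@4 c4@4 c2@5, authorship ..1.2.
After op 5 (insert('f')): buffer="dsjftffjfg" (len 10), cursors c1@4 c3@7 c4@7 c2@9, authorship ..11.3422.
After op 6 (move_left): buffer="dsjftffjfg" (len 10), cursors c1@3 c3@6 c4@6 c2@8, authorship ..11.3422.

Answer: dsjftffjfg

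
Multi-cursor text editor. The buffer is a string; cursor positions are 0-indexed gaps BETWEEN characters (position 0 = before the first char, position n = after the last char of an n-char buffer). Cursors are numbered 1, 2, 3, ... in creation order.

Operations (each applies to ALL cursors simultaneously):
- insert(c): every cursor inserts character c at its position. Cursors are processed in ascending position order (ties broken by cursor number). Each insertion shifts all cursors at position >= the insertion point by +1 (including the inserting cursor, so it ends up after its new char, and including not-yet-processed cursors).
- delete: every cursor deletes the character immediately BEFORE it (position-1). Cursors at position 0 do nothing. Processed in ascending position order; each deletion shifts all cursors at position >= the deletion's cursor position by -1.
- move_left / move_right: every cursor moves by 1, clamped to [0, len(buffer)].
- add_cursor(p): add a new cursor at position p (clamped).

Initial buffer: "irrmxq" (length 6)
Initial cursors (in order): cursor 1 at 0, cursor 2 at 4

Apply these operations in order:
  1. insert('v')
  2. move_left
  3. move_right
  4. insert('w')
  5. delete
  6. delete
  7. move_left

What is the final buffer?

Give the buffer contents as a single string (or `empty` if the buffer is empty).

After op 1 (insert('v')): buffer="virrmvxq" (len 8), cursors c1@1 c2@6, authorship 1....2..
After op 2 (move_left): buffer="virrmvxq" (len 8), cursors c1@0 c2@5, authorship 1....2..
After op 3 (move_right): buffer="virrmvxq" (len 8), cursors c1@1 c2@6, authorship 1....2..
After op 4 (insert('w')): buffer="vwirrmvwxq" (len 10), cursors c1@2 c2@8, authorship 11....22..
After op 5 (delete): buffer="virrmvxq" (len 8), cursors c1@1 c2@6, authorship 1....2..
After op 6 (delete): buffer="irrmxq" (len 6), cursors c1@0 c2@4, authorship ......
After op 7 (move_left): buffer="irrmxq" (len 6), cursors c1@0 c2@3, authorship ......

Answer: irrmxq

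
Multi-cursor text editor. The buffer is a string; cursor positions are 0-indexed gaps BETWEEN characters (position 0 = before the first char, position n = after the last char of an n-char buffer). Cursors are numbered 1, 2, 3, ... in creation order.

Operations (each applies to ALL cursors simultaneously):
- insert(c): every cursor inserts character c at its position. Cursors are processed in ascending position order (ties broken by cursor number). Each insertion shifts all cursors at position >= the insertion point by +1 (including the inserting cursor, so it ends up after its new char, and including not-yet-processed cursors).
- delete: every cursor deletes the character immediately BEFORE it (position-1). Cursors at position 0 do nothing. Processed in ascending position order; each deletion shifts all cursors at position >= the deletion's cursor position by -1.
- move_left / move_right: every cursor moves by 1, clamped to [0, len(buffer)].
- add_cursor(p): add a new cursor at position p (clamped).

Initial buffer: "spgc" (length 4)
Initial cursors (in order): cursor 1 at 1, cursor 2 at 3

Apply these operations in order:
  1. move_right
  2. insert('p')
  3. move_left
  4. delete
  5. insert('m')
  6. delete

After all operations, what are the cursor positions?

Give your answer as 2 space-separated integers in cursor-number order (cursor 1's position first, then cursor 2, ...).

Answer: 1 3

Derivation:
After op 1 (move_right): buffer="spgc" (len 4), cursors c1@2 c2@4, authorship ....
After op 2 (insert('p')): buffer="sppgcp" (len 6), cursors c1@3 c2@6, authorship ..1..2
After op 3 (move_left): buffer="sppgcp" (len 6), cursors c1@2 c2@5, authorship ..1..2
After op 4 (delete): buffer="spgp" (len 4), cursors c1@1 c2@3, authorship .1.2
After op 5 (insert('m')): buffer="smpgmp" (len 6), cursors c1@2 c2@5, authorship .11.22
After op 6 (delete): buffer="spgp" (len 4), cursors c1@1 c2@3, authorship .1.2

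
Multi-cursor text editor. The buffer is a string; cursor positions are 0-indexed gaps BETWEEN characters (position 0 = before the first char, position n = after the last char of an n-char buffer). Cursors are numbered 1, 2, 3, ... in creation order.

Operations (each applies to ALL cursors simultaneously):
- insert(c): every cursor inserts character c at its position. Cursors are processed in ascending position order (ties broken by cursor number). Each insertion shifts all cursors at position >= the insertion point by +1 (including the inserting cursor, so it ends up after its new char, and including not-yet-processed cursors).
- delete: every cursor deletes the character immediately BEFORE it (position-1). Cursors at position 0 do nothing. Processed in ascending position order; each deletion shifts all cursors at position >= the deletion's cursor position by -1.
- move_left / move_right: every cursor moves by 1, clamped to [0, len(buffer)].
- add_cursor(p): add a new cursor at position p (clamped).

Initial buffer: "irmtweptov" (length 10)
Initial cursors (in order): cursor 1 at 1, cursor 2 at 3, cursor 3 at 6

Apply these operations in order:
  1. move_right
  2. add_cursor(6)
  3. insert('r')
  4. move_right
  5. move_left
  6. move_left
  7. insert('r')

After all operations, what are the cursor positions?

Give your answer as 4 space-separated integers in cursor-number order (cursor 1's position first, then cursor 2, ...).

Answer: 3 7 14 11

Derivation:
After op 1 (move_right): buffer="irmtweptov" (len 10), cursors c1@2 c2@4 c3@7, authorship ..........
After op 2 (add_cursor(6)): buffer="irmtweptov" (len 10), cursors c1@2 c2@4 c4@6 c3@7, authorship ..........
After op 3 (insert('r')): buffer="irrmtrwerprtov" (len 14), cursors c1@3 c2@6 c4@9 c3@11, authorship ..1..2..4.3...
After op 4 (move_right): buffer="irrmtrwerprtov" (len 14), cursors c1@4 c2@7 c4@10 c3@12, authorship ..1..2..4.3...
After op 5 (move_left): buffer="irrmtrwerprtov" (len 14), cursors c1@3 c2@6 c4@9 c3@11, authorship ..1..2..4.3...
After op 6 (move_left): buffer="irrmtrwerprtov" (len 14), cursors c1@2 c2@5 c4@8 c3@10, authorship ..1..2..4.3...
After op 7 (insert('r')): buffer="irrrmtrrwerrprrtov" (len 18), cursors c1@3 c2@7 c4@11 c3@14, authorship ..11..22..44.33...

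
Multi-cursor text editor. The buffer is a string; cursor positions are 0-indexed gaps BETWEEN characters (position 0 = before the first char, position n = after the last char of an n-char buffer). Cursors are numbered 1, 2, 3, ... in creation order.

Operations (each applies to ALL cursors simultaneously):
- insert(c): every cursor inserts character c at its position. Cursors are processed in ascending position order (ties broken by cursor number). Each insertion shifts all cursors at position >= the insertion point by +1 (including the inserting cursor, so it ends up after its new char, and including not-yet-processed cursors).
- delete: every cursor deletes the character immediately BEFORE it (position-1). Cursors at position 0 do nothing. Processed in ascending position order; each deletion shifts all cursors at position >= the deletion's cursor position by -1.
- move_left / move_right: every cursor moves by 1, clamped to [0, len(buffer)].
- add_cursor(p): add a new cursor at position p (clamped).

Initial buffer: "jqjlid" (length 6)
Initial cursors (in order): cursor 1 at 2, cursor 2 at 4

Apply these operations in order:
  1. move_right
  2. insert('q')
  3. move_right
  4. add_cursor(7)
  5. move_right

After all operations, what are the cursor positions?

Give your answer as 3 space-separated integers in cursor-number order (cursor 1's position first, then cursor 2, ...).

Answer: 6 8 8

Derivation:
After op 1 (move_right): buffer="jqjlid" (len 6), cursors c1@3 c2@5, authorship ......
After op 2 (insert('q')): buffer="jqjqliqd" (len 8), cursors c1@4 c2@7, authorship ...1..2.
After op 3 (move_right): buffer="jqjqliqd" (len 8), cursors c1@5 c2@8, authorship ...1..2.
After op 4 (add_cursor(7)): buffer="jqjqliqd" (len 8), cursors c1@5 c3@7 c2@8, authorship ...1..2.
After op 5 (move_right): buffer="jqjqliqd" (len 8), cursors c1@6 c2@8 c3@8, authorship ...1..2.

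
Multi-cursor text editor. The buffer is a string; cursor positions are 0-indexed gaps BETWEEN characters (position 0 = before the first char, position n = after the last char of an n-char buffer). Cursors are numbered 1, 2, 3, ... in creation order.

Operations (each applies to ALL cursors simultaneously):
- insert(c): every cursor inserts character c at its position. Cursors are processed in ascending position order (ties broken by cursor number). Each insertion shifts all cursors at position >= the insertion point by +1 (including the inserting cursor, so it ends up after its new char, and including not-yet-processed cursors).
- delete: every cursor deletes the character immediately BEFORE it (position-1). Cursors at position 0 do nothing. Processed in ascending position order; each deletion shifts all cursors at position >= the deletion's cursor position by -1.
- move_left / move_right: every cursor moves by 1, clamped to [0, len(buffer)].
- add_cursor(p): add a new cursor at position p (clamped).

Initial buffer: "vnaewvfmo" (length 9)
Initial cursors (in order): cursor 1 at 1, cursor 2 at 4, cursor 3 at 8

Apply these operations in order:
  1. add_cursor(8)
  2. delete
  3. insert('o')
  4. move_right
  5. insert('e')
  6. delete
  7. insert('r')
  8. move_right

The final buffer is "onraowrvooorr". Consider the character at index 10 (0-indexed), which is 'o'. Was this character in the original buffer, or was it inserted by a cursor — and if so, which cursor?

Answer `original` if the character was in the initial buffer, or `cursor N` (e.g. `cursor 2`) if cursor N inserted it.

After op 1 (add_cursor(8)): buffer="vnaewvfmo" (len 9), cursors c1@1 c2@4 c3@8 c4@8, authorship .........
After op 2 (delete): buffer="nawvo" (len 5), cursors c1@0 c2@2 c3@4 c4@4, authorship .....
After op 3 (insert('o')): buffer="onaowvooo" (len 9), cursors c1@1 c2@4 c3@8 c4@8, authorship 1..2..34.
After op 4 (move_right): buffer="onaowvooo" (len 9), cursors c1@2 c2@5 c3@9 c4@9, authorship 1..2..34.
After op 5 (insert('e')): buffer="oneaowevoooee" (len 13), cursors c1@3 c2@7 c3@13 c4@13, authorship 1.1.2.2.34.34
After op 6 (delete): buffer="onaowvooo" (len 9), cursors c1@2 c2@5 c3@9 c4@9, authorship 1..2..34.
After op 7 (insert('r')): buffer="onraowrvooorr" (len 13), cursors c1@3 c2@7 c3@13 c4@13, authorship 1.1.2.2.34.34
After op 8 (move_right): buffer="onraowrvooorr" (len 13), cursors c1@4 c2@8 c3@13 c4@13, authorship 1.1.2.2.34.34
Authorship (.=original, N=cursor N): 1 . 1 . 2 . 2 . 3 4 . 3 4
Index 10: author = original

Answer: original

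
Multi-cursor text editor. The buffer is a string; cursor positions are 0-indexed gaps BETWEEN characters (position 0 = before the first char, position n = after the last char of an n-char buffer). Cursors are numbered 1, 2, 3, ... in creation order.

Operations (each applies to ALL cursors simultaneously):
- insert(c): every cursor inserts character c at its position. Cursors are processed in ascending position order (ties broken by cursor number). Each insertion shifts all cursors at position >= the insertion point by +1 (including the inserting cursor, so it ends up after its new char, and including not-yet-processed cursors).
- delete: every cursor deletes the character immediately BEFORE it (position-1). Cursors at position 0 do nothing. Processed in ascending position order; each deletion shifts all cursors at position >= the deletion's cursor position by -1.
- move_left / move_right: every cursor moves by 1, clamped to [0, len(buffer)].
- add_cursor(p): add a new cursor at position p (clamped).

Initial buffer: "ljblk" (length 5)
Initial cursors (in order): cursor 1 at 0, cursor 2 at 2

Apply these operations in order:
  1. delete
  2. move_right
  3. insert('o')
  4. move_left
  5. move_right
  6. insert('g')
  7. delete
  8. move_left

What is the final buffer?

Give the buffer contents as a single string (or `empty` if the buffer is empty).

Answer: lobolk

Derivation:
After op 1 (delete): buffer="lblk" (len 4), cursors c1@0 c2@1, authorship ....
After op 2 (move_right): buffer="lblk" (len 4), cursors c1@1 c2@2, authorship ....
After op 3 (insert('o')): buffer="lobolk" (len 6), cursors c1@2 c2@4, authorship .1.2..
After op 4 (move_left): buffer="lobolk" (len 6), cursors c1@1 c2@3, authorship .1.2..
After op 5 (move_right): buffer="lobolk" (len 6), cursors c1@2 c2@4, authorship .1.2..
After op 6 (insert('g')): buffer="logboglk" (len 8), cursors c1@3 c2@6, authorship .11.22..
After op 7 (delete): buffer="lobolk" (len 6), cursors c1@2 c2@4, authorship .1.2..
After op 8 (move_left): buffer="lobolk" (len 6), cursors c1@1 c2@3, authorship .1.2..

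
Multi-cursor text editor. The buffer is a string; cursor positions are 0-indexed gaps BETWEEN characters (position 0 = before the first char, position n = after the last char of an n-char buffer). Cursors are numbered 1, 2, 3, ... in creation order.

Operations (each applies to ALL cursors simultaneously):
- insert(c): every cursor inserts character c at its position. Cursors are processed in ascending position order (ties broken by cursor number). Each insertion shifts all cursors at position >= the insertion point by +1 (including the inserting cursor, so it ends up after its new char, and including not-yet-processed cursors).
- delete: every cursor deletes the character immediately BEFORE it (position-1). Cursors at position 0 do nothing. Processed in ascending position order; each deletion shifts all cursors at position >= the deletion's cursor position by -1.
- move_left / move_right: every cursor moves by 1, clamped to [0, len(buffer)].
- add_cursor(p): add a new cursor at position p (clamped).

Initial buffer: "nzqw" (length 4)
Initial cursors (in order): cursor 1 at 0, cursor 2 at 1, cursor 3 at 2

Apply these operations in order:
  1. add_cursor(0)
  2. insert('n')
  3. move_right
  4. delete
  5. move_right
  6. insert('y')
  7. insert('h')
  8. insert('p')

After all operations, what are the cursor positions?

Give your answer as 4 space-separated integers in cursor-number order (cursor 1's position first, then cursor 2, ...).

Answer: 8 12 16 8

Derivation:
After op 1 (add_cursor(0)): buffer="nzqw" (len 4), cursors c1@0 c4@0 c2@1 c3@2, authorship ....
After op 2 (insert('n')): buffer="nnnnznqw" (len 8), cursors c1@2 c4@2 c2@4 c3@6, authorship 14.2.3..
After op 3 (move_right): buffer="nnnnznqw" (len 8), cursors c1@3 c4@3 c2@5 c3@7, authorship 14.2.3..
After op 4 (delete): buffer="nnnw" (len 4), cursors c1@1 c4@1 c2@2 c3@3, authorship 123.
After op 5 (move_right): buffer="nnnw" (len 4), cursors c1@2 c4@2 c2@3 c3@4, authorship 123.
After op 6 (insert('y')): buffer="nnyynywy" (len 8), cursors c1@4 c4@4 c2@6 c3@8, authorship 121432.3
After op 7 (insert('h')): buffer="nnyyhhnyhwyh" (len 12), cursors c1@6 c4@6 c2@9 c3@12, authorship 121414322.33
After op 8 (insert('p')): buffer="nnyyhhppnyhpwyhp" (len 16), cursors c1@8 c4@8 c2@12 c3@16, authorship 121414143222.333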